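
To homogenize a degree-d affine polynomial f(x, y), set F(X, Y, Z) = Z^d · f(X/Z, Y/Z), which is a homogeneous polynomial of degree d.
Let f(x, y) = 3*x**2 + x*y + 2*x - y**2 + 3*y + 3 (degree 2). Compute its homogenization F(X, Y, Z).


F(X, Y, Z) = 3*X**2 + X*Y + 2*X*Z - Y**2 + 3*Y*Z + 3*Z**2

deg(f) = 2.
Substitute x = X/Z, y = Y/Z into f, then multiply by Z^2.
  monomial 3·x^2·y^0 ↦ 3·X^2·Y^0·Z^0.
  monomial 1·x^1·y^1 ↦ 1·X^1·Y^1·Z^0.
  monomial 2·x^1·y^0 ↦ 2·X^1·Y^0·Z^1.
  monomial -1·x^0·y^2 ↦ -1·X^0·Y^2·Z^0.
  monomial 3·x^0·y^1 ↦ 3·X^0·Y^1·Z^1.
  monomial 3·x^0·y^0 ↦ 3·X^0·Y^0·Z^2.
Collecting: F(X, Y, Z) = 3*X**2 + X*Y + 2*X*Z - Y**2 + 3*Y*Z + 3*Z**2.


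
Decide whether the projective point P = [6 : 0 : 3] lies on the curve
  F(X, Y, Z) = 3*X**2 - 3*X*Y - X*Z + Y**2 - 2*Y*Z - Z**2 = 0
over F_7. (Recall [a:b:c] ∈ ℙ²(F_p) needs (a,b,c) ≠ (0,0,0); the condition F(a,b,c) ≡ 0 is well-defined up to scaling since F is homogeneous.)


F(6,0,3) ≡ 4 (mod 7); P is NOT on the curve.

Evaluate F(6, 0, 3) term-by-term (mod 7).
  3*X**2 ↦ 3·36·1·1 = 108
  -3*X*Y ↦ -3·6·0·1 = 0
  -X*Z ↦ -1·6·1·3 = -18
  Y**2 ↦ 1·1·0·1 = 0
  -2*Y*Z ↦ -2·1·0·3 = 0
  -Z**2 ↦ -1·1·1·9 = -9
Sum: F(6, 0, 3) = (108) + (0) + (-18) + (0) + (0) + (-9) = 81.
Reducing mod 7: 81 ≡ 4 (mod 7).
Since F(a, b, c) ≡ 4 ≠ 0 (mod 7), P does NOT lie on the curve.


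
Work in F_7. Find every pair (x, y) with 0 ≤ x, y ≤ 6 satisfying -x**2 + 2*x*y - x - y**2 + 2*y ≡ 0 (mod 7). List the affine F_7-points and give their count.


Affine F_7-points: {(0, 0), (0, 2), (1, 5), (1, 6), (3, 2), (3, 6), (6, 0)}; count = 7.

For each of the 49 pairs (x, y) ∈ F_7², evaluate f(x, y) mod 7. Record the zeros.
  x = 0: [0↦0, 1↦1, 2↦0, 3↦4, 4↦6, 5↦6, 6↦4]  zeros at y ∈ {0, 2}
  x = 1: [0↦5, 1↦1, 2↦2, 3↦1, 4↦5, 5↦0, 6↦0]  zeros at y ∈ {5, 6}
  x = 2: [0↦1, 1↦6, 2↦2, 3↦3, 4↦2, 5↦6, 6↦1]  zeros at y ∈ ∅
  x = 3: [0↦2, 1↦2, 2↦0, 3↦3, 4↦4, 5↦3, 6↦0]  zeros at y ∈ {2, 6}
  x = 4: [0↦1, 1↦3, 2↦3, 3↦1, 4↦4, 5↦5, 6↦4]  zeros at y ∈ ∅
  x = 5: [0↦5, 1↦2, 2↦4, 3↦4, 4↦2, 5↦5, 6↦6]  zeros at y ∈ ∅
  x = 6: [0↦0, 1↦6, 2↦3, 3↦5, 4↦5, 5↦3, 6↦6]  zeros at y ∈ {0}
Collecting zeros: affine points = {(0, 0), (0, 2), (1, 5), (1, 6), (3, 2), (3, 6), (6, 0)}.
Total count |C(F_7)_aff| = 7.


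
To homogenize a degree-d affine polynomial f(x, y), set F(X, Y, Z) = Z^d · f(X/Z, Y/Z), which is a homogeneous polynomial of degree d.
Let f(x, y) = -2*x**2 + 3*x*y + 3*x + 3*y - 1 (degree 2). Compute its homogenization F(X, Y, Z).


F(X, Y, Z) = -2*X**2 + 3*X*Y + 3*X*Z + 3*Y*Z - Z**2

deg(f) = 2.
Substitute x = X/Z, y = Y/Z into f, then multiply by Z^2.
  monomial -2·x^2·y^0 ↦ -2·X^2·Y^0·Z^0.
  monomial 3·x^1·y^1 ↦ 3·X^1·Y^1·Z^0.
  monomial 3·x^1·y^0 ↦ 3·X^1·Y^0·Z^1.
  monomial 3·x^0·y^1 ↦ 3·X^0·Y^1·Z^1.
  monomial -1·x^0·y^0 ↦ -1·X^0·Y^0·Z^2.
Collecting: F(X, Y, Z) = -2*X**2 + 3*X*Y + 3*X*Z + 3*Y*Z - Z**2.


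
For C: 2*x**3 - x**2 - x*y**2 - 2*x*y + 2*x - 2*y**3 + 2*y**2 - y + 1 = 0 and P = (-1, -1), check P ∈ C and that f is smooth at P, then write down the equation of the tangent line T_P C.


Tangent line at P: 11*x - 11*y = 0.

Step 1: f(-1, -1) = 0, so P lies on C.
Step 2: partial derivatives
  f_x(x, y) = 6*x**2 - 2*x - y**2 - 2*y + 2, f_y(x, y) = -2*x*y - 2*x - 6*y**2 + 4*y - 1.
  f_x(P) = 11, f_y(P) = -11 (gradient nonzero, so P is smooth).
Step 3: tangent line at P: 11·(x − -1) + -11·(y − -1) = 0.
Expanding: 11*x - 11*y = 0.


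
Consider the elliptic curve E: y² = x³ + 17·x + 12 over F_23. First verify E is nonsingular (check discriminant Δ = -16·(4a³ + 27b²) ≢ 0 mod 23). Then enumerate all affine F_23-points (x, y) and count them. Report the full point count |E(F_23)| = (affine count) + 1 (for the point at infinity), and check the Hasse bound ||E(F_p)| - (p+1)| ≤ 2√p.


Affine points = {(0, 9), (0, 14), (2, 10), (2, 13), (4, 11), (4, 12), (6, 10), (6, 13), (8, 4), (8, 19), (10, 3), (10, 20), (11, 9), (11, 14), (12, 9), (12, 14), (14, 2), (14, 21), (15, 10), (15, 13), (17, 4), (17, 19), (18, 3), (18, 20), (19, 8), (19, 15), (20, 7), (20, 16), (21, 4), (21, 19)}; affine count = 30; |E(F_23)| = 31.

Discriminant check: Δ ∝ 4a³ + 27b² = 4·17³ + 27·12² = 4·4913 + 27·144 ≡ 11 (mod 23). Nonzero ⇒ E is nonsingular.
For each x ∈ F_23, compute rhs = x³ + 17·x + 12 mod 23, then count y ∈ F_23 with y² ≡ rhs.
  x = 0: rhs = 12, matching y values: 9, 14 (2 points).
  x = 1: rhs = 7, matching y values: none (0 points).
  x = 2: rhs = 8, matching y values: 10, 13 (2 points).
  x = 3: rhs = 21, matching y values: none (0 points).
  x = 4: rhs = 6, matching y values: 11, 12 (2 points).
  x = 5: rhs = 15, matching y values: none (0 points).
  x = 6: rhs = 8, matching y values: 10, 13 (2 points).
  x = 7: rhs = 14, matching y values: none (0 points).
  x = 8: rhs = 16, matching y values: 4, 19 (2 points).
  x = 9: rhs = 20, matching y values: none (0 points).
  x = 10: rhs = 9, matching y values: 3, 20 (2 points).
  x = 11: rhs = 12, matching y values: 9, 14 (2 points).
  x = 12: rhs = 12, matching y values: 9, 14 (2 points).
  x = 13: rhs = 15, matching y values: none (0 points).
  x = 14: rhs = 4, matching y values: 2, 21 (2 points).
  x = 15: rhs = 8, matching y values: 10, 13 (2 points).
  x = 16: rhs = 10, matching y values: none (0 points).
  x = 17: rhs = 16, matching y values: 4, 19 (2 points).
  x = 18: rhs = 9, matching y values: 3, 20 (2 points).
  x = 19: rhs = 18, matching y values: 8, 15 (2 points).
  x = 20: rhs = 3, matching y values: 7, 16 (2 points).
  x = 21: rhs = 16, matching y values: 4, 19 (2 points).
  x = 22: rhs = 17, matching y values: none (0 points).
Total affine count: 30.
Full point count |E(F_23)| = 30 + 1 = 31.
Hasse bound: |31 − (23+1)| = |7| = 7 ≤ 2√23 ≈ 9.5917 ✓.


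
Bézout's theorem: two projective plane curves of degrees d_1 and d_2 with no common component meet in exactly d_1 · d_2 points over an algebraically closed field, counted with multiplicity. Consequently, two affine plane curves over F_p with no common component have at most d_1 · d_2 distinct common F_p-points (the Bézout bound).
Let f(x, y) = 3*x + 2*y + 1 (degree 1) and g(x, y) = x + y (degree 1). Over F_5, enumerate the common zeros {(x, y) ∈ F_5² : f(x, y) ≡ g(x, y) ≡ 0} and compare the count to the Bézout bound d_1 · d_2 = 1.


Common zeros: {(4, 1)}; count = 1; Bézout bound = 1.

deg(f) = 1, deg(g) = 1, so Bézout bound = 1.
Scan x ∈ F_5. For each x, list the y ∈ F_5 with f(x, y) ≡ 0 and those with g(x, y) ≡ 0 (mod 5); the common zeros in that column are the intersection.
  x = 0: f ≡ 0 at y ∈ {2}; g ≡ 0 at y ∈ {0}; common: ∅.
  x = 1: f ≡ 0 at y ∈ {3}; g ≡ 0 at y ∈ {4}; common: ∅.
  x = 2: f ≡ 0 at y ∈ {4}; g ≡ 0 at y ∈ {3}; common: ∅.
  x = 3: f ≡ 0 at y ∈ {0}; g ≡ 0 at y ∈ {2}; common: ∅.
  x = 4: f ≡ 0 at y ∈ {1}; g ≡ 0 at y ∈ {1}; common: {1}.
Collecting: common zeros = {(4, 1)}, so the count is 1.
Comparison with the Bézout bound: 1 ≤ 1 = deg(f)·deg(g), as expected for curves with no common component (the bound is attained).


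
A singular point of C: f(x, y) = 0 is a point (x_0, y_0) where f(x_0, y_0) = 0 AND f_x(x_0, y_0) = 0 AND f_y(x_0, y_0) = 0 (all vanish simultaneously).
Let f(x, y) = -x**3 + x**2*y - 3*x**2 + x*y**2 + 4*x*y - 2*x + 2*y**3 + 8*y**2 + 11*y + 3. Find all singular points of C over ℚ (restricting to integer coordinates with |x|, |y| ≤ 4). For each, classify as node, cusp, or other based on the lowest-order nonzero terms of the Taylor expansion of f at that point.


Singular points: {(-1, -1)}; classification: node.

Compute partial derivatives:
  f_x = -3*x**2 + 2*x*y - 6*x + y**2 + 4*y - 2.
  f_y = x**2 + 2*x*y + 4*x + 6*y**2 + 16*y + 11.
Scan x_0 ∈ {−4, ..., 4}. For each x_0, f_y(x_0, y) is a polynomial in y; find its integer roots y ∈ {−4, ..., 4}, then test f_x and f at those candidates.
  x = -4: f_y(-4, y) = 6*y**2 + 8*y + 11; no integer root y with |y| ≤ 4.
  x = -3: f_y(-3, y) = 6*y**2 + 10*y + 8; no integer root y with |y| ≤ 4.
  x = -2: f_y(-2, y) = 6*y**2 + 12*y + 7; no integer root y with |y| ≤ 4.
  x = -1: f_y(-1, y) = 6*y**2 + 14*y + 8; vanishes at y ∈ {-1}. (-1, -1): f_x = 0, f = 0 — SINGULAR.
  x = 0: f_y(0, y) = 6*y**2 + 16*y + 11; no integer root y with |y| ≤ 4.
  x = 1: f_y(1, y) = 6*y**2 + 18*y + 16; no integer root y with |y| ≤ 4.
  x = 2: f_y(2, y) = 6*y**2 + 20*y + 23; no integer root y with |y| ≤ 4.
  x = 3: f_y(3, y) = 6*y**2 + 22*y + 32; no integer root y with |y| ≤ 4.
  x = 4: f_y(4, y) = 6*y**2 + 24*y + 43; no integer root y with |y| ≤ 4.
Only singular point on the grid: (-1, -1).
Classify: substitute x = -1 + u, y = -1 + v and expand: f = -u**3 + u**2*v - u**2 + u*v**2 + 2*v**3 + v**2.
No constant or linear terms (consistent with a singular point). Quadratic part: -u**2 + v**2. Cubic part: -u**3 + u**2*v + u*v**2 + 2*v**3.
The quadratic part v**2 - u**2 = (v − u)(v + u) splits into two distinct linear factors, so there are two distinct tangent lines y − -1 = ±(x − -1) — this is a node (ordinary double point).
Classification: node.


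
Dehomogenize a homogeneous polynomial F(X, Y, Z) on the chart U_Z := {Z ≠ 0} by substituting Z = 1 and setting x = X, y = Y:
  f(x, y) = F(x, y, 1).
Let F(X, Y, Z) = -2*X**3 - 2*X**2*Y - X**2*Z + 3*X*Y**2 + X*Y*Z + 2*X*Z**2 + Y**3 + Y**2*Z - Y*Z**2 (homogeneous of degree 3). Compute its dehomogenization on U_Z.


f(x, y) = -2*x**3 - 2*x**2*y - x**2 + 3*x*y**2 + x*y + 2*x + y**3 + y**2 - y

On U_Z we set Z = 1. Each monomial c·X^i·Y^j·Z^k in F becomes c·x^i·y^j·1^k = c·x^i·y^j.
Substituting Z = 1: F(X, Y, 1) = -2*x**3 - 2*x**2*y - x**2 + 3*x*y**2 + x*y + 2*x + y**3 + y**2 - y.
Note: deg(f) ≤ deg(F) = 3; strict inequality happens when F is divisible by Z (lost terms).


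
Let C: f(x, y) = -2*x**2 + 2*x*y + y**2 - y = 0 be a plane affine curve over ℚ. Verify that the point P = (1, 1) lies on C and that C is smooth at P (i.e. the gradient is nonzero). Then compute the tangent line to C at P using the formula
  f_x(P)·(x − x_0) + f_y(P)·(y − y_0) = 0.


Tangent line at P: -2*x + 3*y - 1 = 0.

Step 1: f(1, 1) = 0, so P lies on C.
Step 2: partial derivatives
  f_x(x, y) = -4*x + 2*y, f_y(x, y) = 2*x + 2*y - 1.
  f_x(P) = -2, f_y(P) = 3 (gradient nonzero, so P is smooth).
Step 3: tangent line at P: -2·(x − 1) + 3·(y − 1) = 0.
Expanding: -2*x + 3*y - 1 = 0.


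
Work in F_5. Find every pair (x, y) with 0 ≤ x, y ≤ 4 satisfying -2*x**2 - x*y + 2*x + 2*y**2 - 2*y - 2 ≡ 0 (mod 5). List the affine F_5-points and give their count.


Affine F_5-points: {(0, 3), (1, 2), (2, 3), (2, 4), (4, 1), (4, 2)}; count = 6.

For each of the 25 pairs (x, y) ∈ F_5², evaluate f(x, y) mod 5. Record the zeros.
  x = 0: [0↦3, 1↦3, 2↦2, 3↦0, 4↦2]  zeros at y ∈ {3}
  x = 1: [0↦3, 1↦2, 2↦0, 3↦2, 4↦3]  zeros at y ∈ {2}
  x = 2: [0↦4, 1↦2, 2↦4, 3↦0, 4↦0]  zeros at y ∈ {3, 4}
  x = 3: [0↦1, 1↦3, 2↦4, 3↦4, 4↦3]  zeros at y ∈ ∅
  x = 4: [0↦4, 1↦0, 2↦0, 3↦4, 4↦2]  zeros at y ∈ {1, 2}
Collecting zeros: affine points = {(0, 3), (1, 2), (2, 3), (2, 4), (4, 1), (4, 2)}.
Total count |C(F_5)_aff| = 6.


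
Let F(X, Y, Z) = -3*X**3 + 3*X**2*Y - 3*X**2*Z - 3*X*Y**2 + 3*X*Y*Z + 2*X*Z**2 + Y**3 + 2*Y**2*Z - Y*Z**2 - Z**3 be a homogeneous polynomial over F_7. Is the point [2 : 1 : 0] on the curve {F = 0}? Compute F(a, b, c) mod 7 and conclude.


F(2,1,0) ≡ 4 (mod 7); P is NOT on the curve.

Evaluate F(2, 1, 0) term-by-term (mod 7).
  -3*X**3 ↦ -3·8·1·1 = -24
  3*X**2*Y ↦ 3·4·1·1 = 12
  -3*X**2*Z ↦ -3·4·1·0 = 0
  -3*X*Y**2 ↦ -3·2·1·1 = -6
  3*X*Y*Z ↦ 3·2·1·0 = 0
  2*X*Z**2 ↦ 2·2·1·0 = 0
  Y**3 ↦ 1·1·1·1 = 1
  2*Y**2*Z ↦ 2·1·1·0 = 0
  -Y*Z**2 ↦ -1·1·1·0 = 0
  -Z**3 ↦ -1·1·1·0 = 0
Sum: F(2, 1, 0) = (-24) + (12) + (0) + (-6) + (0) + (0) + (1) + (0) + (0) + (0) = -17.
Reducing mod 7: -17 ≡ 4 (mod 7).
Since F(a, b, c) ≡ 4 ≠ 0 (mod 7), P does NOT lie on the curve.


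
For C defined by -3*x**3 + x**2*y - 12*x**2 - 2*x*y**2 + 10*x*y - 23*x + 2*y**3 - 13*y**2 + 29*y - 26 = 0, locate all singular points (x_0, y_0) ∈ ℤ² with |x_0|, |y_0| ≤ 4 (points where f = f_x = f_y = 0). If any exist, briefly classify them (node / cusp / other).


Singular points: {(-1, 2)}; classification: node.

Compute partial derivatives:
  f_x = -9*x**2 + 2*x*y - 24*x - 2*y**2 + 10*y - 23.
  f_y = x**2 - 4*x*y + 10*x + 6*y**2 - 26*y + 29.
Scan x_0 ∈ {−4, ..., 4}. For each x_0, f_y(x_0, y) is a polynomial in y; find its integer roots y ∈ {−4, ..., 4}, then test f_x and f at those candidates.
  x = -4: f_y(-4, y) = 6*y**2 - 10*y + 5; no integer root y with |y| ≤ 4.
  x = -3: f_y(-3, y) = 6*y**2 - 14*y + 8; vanishes at y ∈ {1}. (-3, 1): f_x = -30 ≠ 0.
  x = -2: f_y(-2, y) = 6*y**2 - 18*y + 13; no integer root y with |y| ≤ 4.
  x = -1: f_y(-1, y) = 6*y**2 - 22*y + 20; vanishes at y ∈ {2}. (-1, 2): f_x = 0, f = 0 — SINGULAR.
  x = 0: f_y(0, y) = 6*y**2 - 26*y + 29; no integer root y with |y| ≤ 4.
  x = 1: f_y(1, y) = 6*y**2 - 30*y + 40; no integer root y with |y| ≤ 4.
  x = 2: f_y(2, y) = 6*y**2 - 34*y + 53; no integer root y with |y| ≤ 4.
  x = 3: f_y(3, y) = 6*y**2 - 38*y + 68; no integer root y with |y| ≤ 4.
  x = 4: f_y(4, y) = 6*y**2 - 42*y + 85; no integer root y with |y| ≤ 4.
Only singular point on the grid: (-1, 2).
Classify: substitute x = -1 + u, y = 2 + v and expand: f = -3*u**3 + u**2*v - u**2 - 2*u*v**2 + 2*v**3 + v**2.
No constant or linear terms (consistent with a singular point). Quadratic part: -u**2 + v**2. Cubic part: -3*u**3 + u**2*v - 2*u*v**2 + 2*v**3.
The quadratic part v**2 - u**2 = (v − u)(v + u) splits into two distinct linear factors, so there are two distinct tangent lines y − 2 = ±(x − -1) — this is a node (ordinary double point).
Classification: node.


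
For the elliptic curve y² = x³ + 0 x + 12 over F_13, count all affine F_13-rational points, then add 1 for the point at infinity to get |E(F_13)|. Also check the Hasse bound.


Affine points = {(0, 5), (0, 8), (1, 0), (3, 0), (7, 2), (7, 11), (8, 2), (8, 11), (9, 0), (11, 2), (11, 11)}; affine count = 11; |E(F_13)| = 12.

Discriminant check: Δ ∝ 4a³ + 27b² = 4·0³ + 27·12² = 4·0 + 27·144 ≡ 1 (mod 13). Nonzero ⇒ E is nonsingular.
For each x ∈ F_13, compute rhs = x³ + 0·x + 12 mod 13, then count y ∈ F_13 with y² ≡ rhs.
  x = 0: rhs = 12, matching y values: 5, 8 (2 points).
  x = 1: rhs = 0, matching y values: 0 (1 points).
  x = 2: rhs = 7, matching y values: none (0 points).
  x = 3: rhs = 0, matching y values: 0 (1 points).
  x = 4: rhs = 11, matching y values: none (0 points).
  x = 5: rhs = 7, matching y values: none (0 points).
  x = 6: rhs = 7, matching y values: none (0 points).
  x = 7: rhs = 4, matching y values: 2, 11 (2 points).
  x = 8: rhs = 4, matching y values: 2, 11 (2 points).
  x = 9: rhs = 0, matching y values: 0 (1 points).
  x = 10: rhs = 11, matching y values: none (0 points).
  x = 11: rhs = 4, matching y values: 2, 11 (2 points).
  x = 12: rhs = 11, matching y values: none (0 points).
Total affine count: 11.
Full point count |E(F_13)| = 11 + 1 = 12.
Hasse bound: |12 − (13+1)| = |-2| = 2 ≤ 2√13 ≈ 7.2111 ✓.


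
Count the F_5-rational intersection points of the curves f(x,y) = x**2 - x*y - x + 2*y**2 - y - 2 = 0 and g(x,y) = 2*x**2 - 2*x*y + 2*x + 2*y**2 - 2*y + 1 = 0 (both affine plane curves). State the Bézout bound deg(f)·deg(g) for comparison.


Common zeros: {(3, 4)}; count = 1; Bézout bound = 4.

deg(f) = 2, deg(g) = 2, so Bézout bound = 4.
Scan x ∈ F_5. For each x, list the y ∈ F_5 with f(x, y) ≡ 0 and those with g(x, y) ≡ 0 (mod 5); the common zeros in that column are the intersection.
  x = 0: f ≡ 0 at y ∈ ∅; g ≡ 0 at y ∈ {2, 4}; common: ∅.
  x = 1: f ≡ 0 at y ∈ {3}; g ≡ 0 at y ∈ {0, 2}; common: ∅.
  x = 2: f ≡ 0 at y ∈ {0, 4}; g ≡ 0 at y ∈ ∅; common: ∅.
  x = 3: f ≡ 0 at y ∈ {3, 4}; g ≡ 0 at y ∈ {0, 4}; common: {4}.
  x = 4: f ≡ 0 at y ∈ {0}; g ≡ 0 at y ∈ ∅; common: ∅.
Collecting: common zeros = {(3, 4)}, so the count is 1.
Comparison with the Bézout bound: 1 ≤ 4 = deg(f)·deg(g), as expected for curves with no common component (the affine F_5-count falls short of the bound because intersections may lie at infinity, over extension fields, or carry multiplicity).


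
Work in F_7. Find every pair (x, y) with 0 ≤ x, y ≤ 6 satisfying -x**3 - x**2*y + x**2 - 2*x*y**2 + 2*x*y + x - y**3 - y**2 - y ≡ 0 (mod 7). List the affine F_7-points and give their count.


Affine F_7-points: {(0, 0), (0, 2), (0, 4), (2, 3), (4, 1), (5, 4), (6, 4), (6, 5), (6, 6)}; count = 9.

For each of the 49 pairs (x, y) ∈ F_7², evaluate f(x, y) mod 7. Record the zeros.
  x = 0: [0↦0, 1↦4, 2↦0, 3↦3, 4↦0, 5↦6, 6↦1]  zeros at y ∈ {0, 2, 4}
  x = 1: [0↦1, 1↦4, 2↦2, 3↦3, 4↦1, 5↦4, 6↦6]  zeros at y ∈ ∅
  x = 2: [0↦5, 1↦5, 2↦3, 3↦0, 4↦4, 5↦2, 6↦2]  zeros at y ∈ {3}
  x = 3: [0↦6, 1↦1, 2↦4, 3↦2, 4↦3, 5↦1, 6↦4]  zeros at y ∈ ∅
  x = 4: [0↦5, 1↦0, 2↦6, 3↦3, 4↦6, 5↦2, 6↦6]  zeros at y ∈ {1}
  x = 5: [0↦3, 1↦3, 2↦3, 3↦4, 4↦0, 5↦6, 6↦2]  zeros at y ∈ {4}
  x = 6: [0↦1, 1↦4, 2↦3, 3↦6, 4↦0, 5↦0, 6↦0]  zeros at y ∈ {4, 5, 6}
Collecting zeros: affine points = {(0, 0), (0, 2), (0, 4), (2, 3), (4, 1), (5, 4), (6, 4), (6, 5), (6, 6)}.
Total count |C(F_7)_aff| = 9.


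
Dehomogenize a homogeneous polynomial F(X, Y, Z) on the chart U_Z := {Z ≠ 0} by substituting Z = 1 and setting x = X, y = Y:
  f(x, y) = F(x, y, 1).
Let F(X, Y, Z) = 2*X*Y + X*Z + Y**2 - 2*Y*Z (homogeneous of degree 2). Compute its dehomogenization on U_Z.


f(x, y) = 2*x*y + x + y**2 - 2*y

On U_Z we set Z = 1. Each monomial c·X^i·Y^j·Z^k in F becomes c·x^i·y^j·1^k = c·x^i·y^j.
Substituting Z = 1: F(X, Y, 1) = 2*x*y + x + y**2 - 2*y.
Note: deg(f) ≤ deg(F) = 2; strict inequality happens when F is divisible by Z (lost terms).


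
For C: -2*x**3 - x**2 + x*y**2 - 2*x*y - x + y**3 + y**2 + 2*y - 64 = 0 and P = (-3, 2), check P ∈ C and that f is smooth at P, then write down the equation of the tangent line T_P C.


Tangent line at P: -49*x + 12*y - 171 = 0.

Step 1: f(-3, 2) = 0, so P lies on C.
Step 2: partial derivatives
  f_x(x, y) = -6*x**2 - 2*x + y**2 - 2*y - 1, f_y(x, y) = 2*x*y - 2*x + 3*y**2 + 2*y + 2.
  f_x(P) = -49, f_y(P) = 12 (gradient nonzero, so P is smooth).
Step 3: tangent line at P: -49·(x − -3) + 12·(y − 2) = 0.
Expanding: -49*x + 12*y - 171 = 0.


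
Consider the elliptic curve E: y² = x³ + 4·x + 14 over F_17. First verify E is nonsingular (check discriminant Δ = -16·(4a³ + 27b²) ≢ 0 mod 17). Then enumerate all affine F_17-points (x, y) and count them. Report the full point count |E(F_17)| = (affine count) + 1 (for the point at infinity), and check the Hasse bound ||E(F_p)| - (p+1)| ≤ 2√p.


Affine points = {(1, 6), (1, 11), (2, 8), (2, 9), (3, 6), (3, 11), (4, 3), (4, 14), (6, 4), (6, 13), (10, 0), (13, 6), (13, 11), (14, 3), (14, 14), (15, 7), (15, 10), (16, 3), (16, 14)}; affine count = 19; |E(F_17)| = 20.

Discriminant check: Δ ∝ 4a³ + 27b² = 4·4³ + 27·14² = 4·64 + 27·196 ≡ 6 (mod 17). Nonzero ⇒ E is nonsingular.
For each x ∈ F_17, compute rhs = x³ + 4·x + 14 mod 17, then count y ∈ F_17 with y² ≡ rhs.
  x = 0: rhs = 14, matching y values: none (0 points).
  x = 1: rhs = 2, matching y values: 6, 11 (2 points).
  x = 2: rhs = 13, matching y values: 8, 9 (2 points).
  x = 3: rhs = 2, matching y values: 6, 11 (2 points).
  x = 4: rhs = 9, matching y values: 3, 14 (2 points).
  x = 5: rhs = 6, matching y values: none (0 points).
  x = 6: rhs = 16, matching y values: 4, 13 (2 points).
  x = 7: rhs = 11, matching y values: none (0 points).
  x = 8: rhs = 14, matching y values: none (0 points).
  x = 9: rhs = 14, matching y values: none (0 points).
  x = 10: rhs = 0, matching y values: 0 (1 points).
  x = 11: rhs = 12, matching y values: none (0 points).
  x = 12: rhs = 5, matching y values: none (0 points).
  x = 13: rhs = 2, matching y values: 6, 11 (2 points).
  x = 14: rhs = 9, matching y values: 3, 14 (2 points).
  x = 15: rhs = 15, matching y values: 7, 10 (2 points).
  x = 16: rhs = 9, matching y values: 3, 14 (2 points).
Total affine count: 19.
Full point count |E(F_17)| = 19 + 1 = 20.
Hasse bound: |20 − (17+1)| = |2| = 2 ≤ 2√17 ≈ 8.2462 ✓.


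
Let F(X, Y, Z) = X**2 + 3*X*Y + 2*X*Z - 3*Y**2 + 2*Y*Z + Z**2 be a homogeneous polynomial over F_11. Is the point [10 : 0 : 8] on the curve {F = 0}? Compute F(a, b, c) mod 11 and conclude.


F(10,0,8) ≡ 5 (mod 11); P is NOT on the curve.

Evaluate F(10, 0, 8) term-by-term (mod 11).
  X**2 ↦ 1·100·1·1 = 100
  3*X*Y ↦ 3·10·0·1 = 0
  2*X*Z ↦ 2·10·1·8 = 160
  -3*Y**2 ↦ -3·1·0·1 = 0
  2*Y*Z ↦ 2·1·0·8 = 0
  Z**2 ↦ 1·1·1·64 = 64
Sum: F(10, 0, 8) = (100) + (0) + (160) + (0) + (0) + (64) = 324.
Reducing mod 11: 324 ≡ 5 (mod 11).
Since F(a, b, c) ≡ 5 ≠ 0 (mod 11), P does NOT lie on the curve.


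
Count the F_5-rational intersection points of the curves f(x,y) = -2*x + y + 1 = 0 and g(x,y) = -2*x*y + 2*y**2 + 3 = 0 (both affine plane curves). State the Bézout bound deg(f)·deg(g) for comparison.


Common zeros: {(0, 4), (4, 2)}; count = 2; Bézout bound = 2.

deg(f) = 1, deg(g) = 2, so Bézout bound = 2.
Scan x ∈ F_5. For each x, list the y ∈ F_5 with f(x, y) ≡ 0 and those with g(x, y) ≡ 0 (mod 5); the common zeros in that column are the intersection.
  x = 0: f ≡ 0 at y ∈ {4}; g ≡ 0 at y ∈ {1, 4}; common: {4}.
  x = 1: f ≡ 0 at y ∈ {1}; g ≡ 0 at y ∈ {3}; common: ∅.
  x = 2: f ≡ 0 at y ∈ {3}; g ≡ 0 at y ∈ ∅; common: ∅.
  x = 3: f ≡ 0 at y ∈ {0}; g ≡ 0 at y ∈ ∅; common: ∅.
  x = 4: f ≡ 0 at y ∈ {2}; g ≡ 0 at y ∈ {2}; common: {2}.
Collecting: common zeros = {(0, 4), (4, 2)}, so the count is 2.
Comparison with the Bézout bound: 2 ≤ 2 = deg(f)·deg(g), as expected for curves with no common component (the bound is attained).


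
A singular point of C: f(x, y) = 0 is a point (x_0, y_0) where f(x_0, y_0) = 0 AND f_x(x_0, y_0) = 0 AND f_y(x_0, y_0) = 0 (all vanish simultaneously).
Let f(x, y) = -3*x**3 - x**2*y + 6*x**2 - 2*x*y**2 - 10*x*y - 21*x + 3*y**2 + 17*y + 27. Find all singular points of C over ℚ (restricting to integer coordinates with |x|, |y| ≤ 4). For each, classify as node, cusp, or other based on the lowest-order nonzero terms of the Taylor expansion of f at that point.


Singular points: {(1, -3)}; classification: cusp.

Compute partial derivatives:
  f_x = -9*x**2 - 2*x*y + 12*x - 2*y**2 - 10*y - 21.
  f_y = -x**2 - 4*x*y - 10*x + 6*y + 17.
Scan x_0 ∈ {−4, ..., 4}. For each x_0, f_y(x_0, y) is a polynomial in y; find its integer roots y ∈ {−4, ..., 4}, then test f_x and f at those candidates.
  x = -4: f_y(-4, y) = 22*y + 41; no integer root y with |y| ≤ 4.
  x = -3: f_y(-3, y) = 18*y + 38; no integer root y with |y| ≤ 4.
  x = -2: f_y(-2, y) = 14*y + 33; no integer root y with |y| ≤ 4.
  x = -1: f_y(-1, y) = 10*y + 26; no integer root y with |y| ≤ 4.
  x = 0: f_y(0, y) = 6*y + 17; no integer root y with |y| ≤ 4.
  x = 1: f_y(1, y) = 2*y + 6; vanishes at y ∈ {-3}. (1, -3): f_x = 0, f = 0 — SINGULAR.
  x = 2: f_y(2, y) = -2*y - 7; no integer root y with |y| ≤ 4.
  x = 3: f_y(3, y) = -6*y - 22; no integer root y with |y| ≤ 4.
  x = 4: f_y(4, y) = -10*y - 39; no integer root y with |y| ≤ 4.
Only singular point on the grid: (1, -3).
Classify: substitute x = 1 + u, y = -3 + v and expand: f = -3*u**3 - u**2*v - 2*u*v**2 + v**2.
No constant or linear terms (consistent with a singular point). Quadratic part: v**2. Cubic part: -3*u**3 - u**2*v - 2*u*v**2.
The quadratic part v**2 is a perfect square, so there is a single (double) tangent line v = 0, i.e. y = -3. Restricting the cubic part to that line (v = 0) leaves -3*u**3 ≠ 0, so f is not divisible by v and the branch is v² ≈ 3*u**3 to lowest order — this is a cusp.
Classification: cusp.


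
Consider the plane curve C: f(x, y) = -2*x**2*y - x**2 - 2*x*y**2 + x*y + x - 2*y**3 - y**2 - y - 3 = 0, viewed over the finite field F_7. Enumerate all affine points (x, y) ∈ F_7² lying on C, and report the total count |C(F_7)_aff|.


Affine F_7-points: {(0, 1), (1, 2), (4, 6), (5, 2), (5, 4), (5, 6), (6, 4)}; count = 7.

For each of the 49 pairs (x, y) ∈ F_7², evaluate f(x, y) mod 7. Record the zeros.
  x = 0: [0↦4, 1↦0, 2↦3, 3↦1, 4↦3, 5↦4, 6↦6]  zeros at y ∈ {1}
  x = 1: [0↦4, 1↦4, 2↦0, 3↦1, 4↦2, 5↦5, 6↦5]  zeros at y ∈ {2}
  x = 2: [0↦2, 1↦2, 2↦1, 3↦1, 4↦4, 5↦5, 6↦6]  zeros at y ∈ ∅
  x = 3: [0↦5, 1↦1, 2↦6, 3↦1, 4↦2, 5↦4, 6↦2]  zeros at y ∈ ∅
  x = 4: [0↦6, 1↦1, 2↦1, 3↦1, 4↦3, 5↦2, 6↦0]  zeros at y ∈ {6}
  x = 5: [0↦5, 1↦2, 2↦0, 3↦1, 4↦0, 5↦6, 6↦0]  zeros at y ∈ {2, 4, 6}
  x = 6: [0↦2, 1↦4, 2↦3, 3↦1, 4↦0, 5↦2, 6↦2]  zeros at y ∈ {4}
Collecting zeros: affine points = {(0, 1), (1, 2), (4, 6), (5, 2), (5, 4), (5, 6), (6, 4)}.
Total count |C(F_7)_aff| = 7.


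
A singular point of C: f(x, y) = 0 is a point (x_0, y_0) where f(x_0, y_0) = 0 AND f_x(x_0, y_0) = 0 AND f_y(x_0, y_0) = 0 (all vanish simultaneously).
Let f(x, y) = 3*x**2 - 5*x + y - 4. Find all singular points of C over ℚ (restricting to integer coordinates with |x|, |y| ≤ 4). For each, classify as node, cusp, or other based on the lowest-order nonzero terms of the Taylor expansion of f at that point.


No singular points in the scanned grid; C is smooth there.

Compute partial derivatives:
  f_x = 6*x - 5.
  f_y = 1.
f_y = 1 is a nonzero constant, so f_y never vanishes: no point (x, y) can satisfy f = f_x = f_y = 0. In particular no (x, y) ∈ {−4, ..., 4}² is singular; the curve is smooth.


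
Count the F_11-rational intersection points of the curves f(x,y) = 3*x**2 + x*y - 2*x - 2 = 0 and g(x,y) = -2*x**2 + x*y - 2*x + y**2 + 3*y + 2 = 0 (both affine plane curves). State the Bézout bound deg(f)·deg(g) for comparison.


Common zeros: ∅; count = 0; Bézout bound = 4.

deg(f) = 2, deg(g) = 2, so Bézout bound = 4.
Scan x ∈ F_11. For each x, list the y ∈ F_11 with f(x, y) ≡ 0 and those with g(x, y) ≡ 0 (mod 11); the common zeros in that column are the intersection.
  x = 0: f ≡ 0 at y ∈ ∅; g ≡ 0 at y ∈ {9, 10}; common: ∅.
  x = 1: f ≡ 0 at y ∈ {1}; g ≡ 0 at y ∈ ∅; common: ∅.
  x = 2: f ≡ 0 at y ∈ {8}; g ≡ 0 at y ∈ ∅; common: ∅.
  x = 3: f ≡ 0 at y ∈ {1}; g ≡ 0 at y ∈ {0, 5}; common: ∅.
  x = 4: f ≡ 0 at y ∈ {7}; g ≡ 0 at y ∈ {5, 10}; common: ∅.
  x = 5: f ≡ 0 at y ∈ {5}; g ≡ 0 at y ∈ ∅; common: ∅.
  x = 6: f ≡ 0 at y ∈ {10}; g ≡ 0 at y ∈ ∅; common: ∅.
  x = 7: f ≡ 0 at y ∈ {8}; g ≡ 0 at y ∈ {0, 1}; common: ∅.
  x = 8: f ≡ 0 at y ∈ {3}; g ≡ 0 at y ∈ ∅; common: ∅.
  x = 9: f ≡ 0 at y ∈ {7}; g ≡ 0 at y ∈ {1, 9}; common: ∅.
  x = 10: f ≡ 0 at y ∈ {3}; g ≡ 0 at y ∈ ∅; common: ∅.
Collecting: common zeros = ∅, so the count is 0.
Comparison with the Bézout bound: 0 ≤ 4 = deg(f)·deg(g), as expected for curves with no common component (the affine F_11-count falls short of the bound because intersections may lie at infinity, over extension fields, or carry multiplicity).


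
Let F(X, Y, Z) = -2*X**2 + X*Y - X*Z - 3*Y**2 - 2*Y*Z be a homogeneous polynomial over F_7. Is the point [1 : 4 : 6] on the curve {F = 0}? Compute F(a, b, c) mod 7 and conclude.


F(1,4,6) ≡ 5 (mod 7); P is NOT on the curve.

Evaluate F(1, 4, 6) term-by-term (mod 7).
  -2*X**2 ↦ -2·1·1·1 = -2
  X*Y ↦ 1·1·4·1 = 4
  -X*Z ↦ -1·1·1·6 = -6
  -3*Y**2 ↦ -3·1·16·1 = -48
  -2*Y*Z ↦ -2·1·4·6 = -48
Sum: F(1, 4, 6) = (-2) + (4) + (-6) + (-48) + (-48) = -100.
Reducing mod 7: -100 ≡ 5 (mod 7).
Since F(a, b, c) ≡ 5 ≠ 0 (mod 7), P does NOT lie on the curve.


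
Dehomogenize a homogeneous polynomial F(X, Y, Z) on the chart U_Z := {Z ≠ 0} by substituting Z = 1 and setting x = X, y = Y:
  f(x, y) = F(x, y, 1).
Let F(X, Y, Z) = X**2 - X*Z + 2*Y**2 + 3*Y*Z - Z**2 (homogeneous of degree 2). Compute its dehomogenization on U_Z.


f(x, y) = x**2 - x + 2*y**2 + 3*y - 1

On U_Z we set Z = 1. Each monomial c·X^i·Y^j·Z^k in F becomes c·x^i·y^j·1^k = c·x^i·y^j.
Substituting Z = 1: F(X, Y, 1) = x**2 - x + 2*y**2 + 3*y - 1.
Note: deg(f) ≤ deg(F) = 2; strict inequality happens when F is divisible by Z (lost terms).


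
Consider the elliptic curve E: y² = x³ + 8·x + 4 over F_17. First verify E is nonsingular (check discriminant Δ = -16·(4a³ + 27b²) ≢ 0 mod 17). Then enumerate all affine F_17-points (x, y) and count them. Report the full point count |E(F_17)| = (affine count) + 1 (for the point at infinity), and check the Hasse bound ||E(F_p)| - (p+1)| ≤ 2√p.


Affine points = {(0, 2), (0, 15), (1, 8), (1, 9), (3, 2), (3, 15), (4, 7), (4, 10), (5, 4), (5, 13), (6, 8), (6, 9), (8, 6), (8, 11), (10, 8), (10, 9), (12, 3), (12, 14), (14, 2), (14, 15)}; affine count = 20; |E(F_17)| = 21.

Discriminant check: Δ ∝ 4a³ + 27b² = 4·8³ + 27·4² = 4·512 + 27·16 ≡ 15 (mod 17). Nonzero ⇒ E is nonsingular.
For each x ∈ F_17, compute rhs = x³ + 8·x + 4 mod 17, then count y ∈ F_17 with y² ≡ rhs.
  x = 0: rhs = 4, matching y values: 2, 15 (2 points).
  x = 1: rhs = 13, matching y values: 8, 9 (2 points).
  x = 2: rhs = 11, matching y values: none (0 points).
  x = 3: rhs = 4, matching y values: 2, 15 (2 points).
  x = 4: rhs = 15, matching y values: 7, 10 (2 points).
  x = 5: rhs = 16, matching y values: 4, 13 (2 points).
  x = 6: rhs = 13, matching y values: 8, 9 (2 points).
  x = 7: rhs = 12, matching y values: none (0 points).
  x = 8: rhs = 2, matching y values: 6, 11 (2 points).
  x = 9: rhs = 6, matching y values: none (0 points).
  x = 10: rhs = 13, matching y values: 8, 9 (2 points).
  x = 11: rhs = 12, matching y values: none (0 points).
  x = 12: rhs = 9, matching y values: 3, 14 (2 points).
  x = 13: rhs = 10, matching y values: none (0 points).
  x = 14: rhs = 4, matching y values: 2, 15 (2 points).
  x = 15: rhs = 14, matching y values: none (0 points).
  x = 16: rhs = 12, matching y values: none (0 points).
Total affine count: 20.
Full point count |E(F_17)| = 20 + 1 = 21.
Hasse bound: |21 − (17+1)| = |3| = 3 ≤ 2√17 ≈ 8.2462 ✓.


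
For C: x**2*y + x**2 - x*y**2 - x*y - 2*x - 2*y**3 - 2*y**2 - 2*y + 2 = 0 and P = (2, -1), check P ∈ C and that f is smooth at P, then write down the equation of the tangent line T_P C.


Tangent line at P: -2*x + 2*y + 6 = 0.

Step 1: f(2, -1) = 0, so P lies on C.
Step 2: partial derivatives
  f_x(x, y) = 2*x*y + 2*x - y**2 - y - 2, f_y(x, y) = x**2 - 2*x*y - x - 6*y**2 - 4*y - 2.
  f_x(P) = -2, f_y(P) = 2 (gradient nonzero, so P is smooth).
Step 3: tangent line at P: -2·(x − 2) + 2·(y − -1) = 0.
Expanding: -2*x + 2*y + 6 = 0.


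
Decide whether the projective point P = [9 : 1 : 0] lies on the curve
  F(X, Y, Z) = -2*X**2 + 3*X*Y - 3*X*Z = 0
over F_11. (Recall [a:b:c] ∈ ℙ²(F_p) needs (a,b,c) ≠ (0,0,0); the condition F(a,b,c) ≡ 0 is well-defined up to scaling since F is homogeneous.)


F(9,1,0) ≡ 8 (mod 11); P is NOT on the curve.

Evaluate F(9, 1, 0) term-by-term (mod 11).
  -2*X**2 ↦ -2·81·1·1 = -162
  3*X*Y ↦ 3·9·1·1 = 27
  -3*X*Z ↦ -3·9·1·0 = 0
Sum: F(9, 1, 0) = (-162) + (27) + (0) = -135.
Reducing mod 11: -135 ≡ 8 (mod 11).
Since F(a, b, c) ≡ 8 ≠ 0 (mod 11), P does NOT lie on the curve.


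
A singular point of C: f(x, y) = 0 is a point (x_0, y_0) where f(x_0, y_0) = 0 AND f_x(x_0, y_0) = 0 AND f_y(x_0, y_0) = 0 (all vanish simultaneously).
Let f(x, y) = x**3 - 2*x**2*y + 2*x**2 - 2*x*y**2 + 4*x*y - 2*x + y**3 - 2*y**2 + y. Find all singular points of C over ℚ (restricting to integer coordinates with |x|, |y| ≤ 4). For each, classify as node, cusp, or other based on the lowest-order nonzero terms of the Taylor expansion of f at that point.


Singular points: {(0, 1)}; classification: cusp.

Compute partial derivatives:
  f_x = 3*x**2 - 4*x*y + 4*x - 2*y**2 + 4*y - 2.
  f_y = -2*x**2 - 4*x*y + 4*x + 3*y**2 - 4*y + 1.
Scan x_0 ∈ {−4, ..., 4}. For each x_0, f_y(x_0, y) is a polynomial in y; find its integer roots y ∈ {−4, ..., 4}, then test f_x and f at those candidates.
  x = -4: f_y(-4, y) = 3*y**2 + 12*y - 47; no integer root y with |y| ≤ 4.
  x = -3: f_y(-3, y) = 3*y**2 + 8*y - 29; no integer root y with |y| ≤ 4.
  x = -2: f_y(-2, y) = 3*y**2 + 4*y - 15; vanishes at y ∈ {-3}. (-2, -3): f_x = -52 ≠ 0.
  x = -1: f_y(-1, y) = 3*y**2 - 5; no integer root y with |y| ≤ 4.
  x = 0: f_y(0, y) = 3*y**2 - 4*y + 1; vanishes at y ∈ {1}. (0, 1): f_x = 0, f = 0 — SINGULAR.
  x = 1: f_y(1, y) = 3*y**2 - 8*y + 3; no integer root y with |y| ≤ 4.
  x = 2: f_y(2, y) = 3*y**2 - 12*y + 1; no integer root y with |y| ≤ 4.
  x = 3: f_y(3, y) = 3*y**2 - 16*y - 5; no integer root y with |y| ≤ 4.
  x = 4: f_y(4, y) = 3*y**2 - 20*y - 15; no integer root y with |y| ≤ 4.
Only singular point on the grid: (0, 1).
Classify: substitute x = 0 + u, y = 1 + v and expand: f = u**3 - 2*u**2*v - 2*u*v**2 + v**3 + v**2.
No constant or linear terms (consistent with a singular point). Quadratic part: v**2. Cubic part: u**3 - 2*u**2*v - 2*u*v**2 + v**3.
The quadratic part v**2 is a perfect square, so there is a single (double) tangent line v = 0, i.e. y = 1. Restricting the cubic part to that line (v = 0) leaves u**3 ≠ 0, so f is not divisible by v and the branch is v² ≈ -u**3 to lowest order — this is a cusp.
Classification: cusp.


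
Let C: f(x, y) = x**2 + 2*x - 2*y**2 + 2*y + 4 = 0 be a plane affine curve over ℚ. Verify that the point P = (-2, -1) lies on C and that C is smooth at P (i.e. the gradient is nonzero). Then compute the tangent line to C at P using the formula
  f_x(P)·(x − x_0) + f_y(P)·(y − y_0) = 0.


Tangent line at P: -2*x + 6*y + 2 = 0.

Step 1: f(-2, -1) = 0, so P lies on C.
Step 2: partial derivatives
  f_x(x, y) = 2*x + 2, f_y(x, y) = 2 - 4*y.
  f_x(P) = -2, f_y(P) = 6 (gradient nonzero, so P is smooth).
Step 3: tangent line at P: -2·(x − -2) + 6·(y − -1) = 0.
Expanding: -2*x + 6*y + 2 = 0.


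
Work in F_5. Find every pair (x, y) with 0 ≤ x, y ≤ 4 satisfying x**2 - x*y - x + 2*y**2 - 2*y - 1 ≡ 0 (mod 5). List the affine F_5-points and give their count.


Affine F_5-points: {(3, 0)}; count = 1.

For each of the 25 pairs (x, y) ∈ F_5², evaluate f(x, y) mod 5. Record the zeros.
  x = 0: [0↦4, 1↦4, 2↦3, 3↦1, 4↦3]  zeros at y ∈ ∅
  x = 1: [0↦4, 1↦3, 2↦1, 3↦3, 4↦4]  zeros at y ∈ ∅
  x = 2: [0↦1, 1↦4, 2↦1, 3↦2, 4↦2]  zeros at y ∈ ∅
  x = 3: [0↦0, 1↦2, 2↦3, 3↦3, 4↦2]  zeros at y ∈ {0}
  x = 4: [0↦1, 1↦2, 2↦2, 3↦1, 4↦4]  zeros at y ∈ ∅
Collecting zeros: affine points = {(3, 0)}.
Total count |C(F_5)_aff| = 1.


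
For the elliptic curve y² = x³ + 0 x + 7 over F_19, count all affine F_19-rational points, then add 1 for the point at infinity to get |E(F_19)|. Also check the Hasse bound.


Affine points = {(0, 8), (0, 11), (8, 5), (8, 14), (10, 0), (12, 5), (12, 14), (13, 0), (15, 0), (18, 5), (18, 14)}; affine count = 11; |E(F_19)| = 12.

Discriminant check: Δ ∝ 4a³ + 27b² = 4·0³ + 27·7² = 4·0 + 27·49 ≡ 12 (mod 19). Nonzero ⇒ E is nonsingular.
For each x ∈ F_19, compute rhs = x³ + 0·x + 7 mod 19, then count y ∈ F_19 with y² ≡ rhs.
  x = 0: rhs = 7, matching y values: 8, 11 (2 points).
  x = 1: rhs = 8, matching y values: none (0 points).
  x = 2: rhs = 15, matching y values: none (0 points).
  x = 3: rhs = 15, matching y values: none (0 points).
  x = 4: rhs = 14, matching y values: none (0 points).
  x = 5: rhs = 18, matching y values: none (0 points).
  x = 6: rhs = 14, matching y values: none (0 points).
  x = 7: rhs = 8, matching y values: none (0 points).
  x = 8: rhs = 6, matching y values: 5, 14 (2 points).
  x = 9: rhs = 14, matching y values: none (0 points).
  x = 10: rhs = 0, matching y values: 0 (1 points).
  x = 11: rhs = 8, matching y values: none (0 points).
  x = 12: rhs = 6, matching y values: 5, 14 (2 points).
  x = 13: rhs = 0, matching y values: 0 (1 points).
  x = 14: rhs = 15, matching y values: none (0 points).
  x = 15: rhs = 0, matching y values: 0 (1 points).
  x = 16: rhs = 18, matching y values: none (0 points).
  x = 17: rhs = 18, matching y values: none (0 points).
  x = 18: rhs = 6, matching y values: 5, 14 (2 points).
Total affine count: 11.
Full point count |E(F_19)| = 11 + 1 = 12.
Hasse bound: |12 − (19+1)| = |-8| = 8 ≤ 2√19 ≈ 8.7178 ✓.


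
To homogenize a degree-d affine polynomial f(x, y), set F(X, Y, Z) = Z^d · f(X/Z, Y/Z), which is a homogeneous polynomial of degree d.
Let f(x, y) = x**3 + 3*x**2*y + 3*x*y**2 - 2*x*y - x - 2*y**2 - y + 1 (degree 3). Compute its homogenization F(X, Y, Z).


F(X, Y, Z) = X**3 + 3*X**2*Y + 3*X*Y**2 - 2*X*Y*Z - X*Z**2 - 2*Y**2*Z - Y*Z**2 + Z**3

deg(f) = 3.
Substitute x = X/Z, y = Y/Z into f, then multiply by Z^3.
  monomial 1·x^3·y^0 ↦ 1·X^3·Y^0·Z^0.
  monomial 3·x^2·y^1 ↦ 3·X^2·Y^1·Z^0.
  monomial 3·x^1·y^2 ↦ 3·X^1·Y^2·Z^0.
  monomial -2·x^1·y^1 ↦ -2·X^1·Y^1·Z^1.
  monomial -1·x^1·y^0 ↦ -1·X^1·Y^0·Z^2.
  monomial -2·x^0·y^2 ↦ -2·X^0·Y^2·Z^1.
  monomial -1·x^0·y^1 ↦ -1·X^0·Y^1·Z^2.
  monomial 1·x^0·y^0 ↦ 1·X^0·Y^0·Z^3.
Collecting: F(X, Y, Z) = X**3 + 3*X**2*Y + 3*X*Y**2 - 2*X*Y*Z - X*Z**2 - 2*Y**2*Z - Y*Z**2 + Z**3.


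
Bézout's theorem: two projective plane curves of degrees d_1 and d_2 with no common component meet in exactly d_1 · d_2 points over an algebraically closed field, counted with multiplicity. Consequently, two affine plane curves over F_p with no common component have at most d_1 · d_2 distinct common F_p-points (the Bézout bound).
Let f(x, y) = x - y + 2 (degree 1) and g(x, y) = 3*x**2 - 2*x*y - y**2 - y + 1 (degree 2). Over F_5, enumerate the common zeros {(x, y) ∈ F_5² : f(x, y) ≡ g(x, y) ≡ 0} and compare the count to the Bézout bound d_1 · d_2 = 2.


Common zeros: {(0, 2)}; count = 1; Bézout bound = 2.

deg(f) = 1, deg(g) = 2, so Bézout bound = 2.
Scan x ∈ F_5. For each x, list the y ∈ F_5 with f(x, y) ≡ 0 and those with g(x, y) ≡ 0 (mod 5); the common zeros in that column are the intersection.
  x = 0: f ≡ 0 at y ∈ {2}; g ≡ 0 at y ∈ {2}; common: {2}.
  x = 1: f ≡ 0 at y ∈ {3}; g ≡ 0 at y ∈ {1}; common: ∅.
  x = 2: f ≡ 0 at y ∈ {4}; g ≡ 0 at y ∈ ∅; common: ∅.
  x = 3: f ≡ 0 at y ∈ {0}; g ≡ 0 at y ∈ {1, 2}; common: ∅.
  x = 4: f ≡ 0 at y ∈ {1}; g ≡ 0 at y ∈ ∅; common: ∅.
Collecting: common zeros = {(0, 2)}, so the count is 1.
Comparison with the Bézout bound: 1 ≤ 2 = deg(f)·deg(g), as expected for curves with no common component (the affine F_5-count falls short of the bound because intersections may lie at infinity, over extension fields, or carry multiplicity).


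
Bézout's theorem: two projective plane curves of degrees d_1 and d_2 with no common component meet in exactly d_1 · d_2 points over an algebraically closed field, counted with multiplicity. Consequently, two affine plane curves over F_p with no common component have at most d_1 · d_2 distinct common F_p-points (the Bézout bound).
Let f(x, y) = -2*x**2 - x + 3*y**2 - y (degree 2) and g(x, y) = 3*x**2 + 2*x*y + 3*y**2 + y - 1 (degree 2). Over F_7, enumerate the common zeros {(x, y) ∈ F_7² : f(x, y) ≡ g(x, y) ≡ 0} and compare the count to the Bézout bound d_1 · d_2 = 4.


Common zeros: ∅; count = 0; Bézout bound = 4.

deg(f) = 2, deg(g) = 2, so Bézout bound = 4.
Scan x ∈ F_7. For each x, list the y ∈ F_7 with f(x, y) ≡ 0 and those with g(x, y) ≡ 0 (mod 7); the common zeros in that column are the intersection.
  x = 0: f ≡ 0 at y ∈ {0, 5}; g ≡ 0 at y ∈ ∅; common: ∅.
  x = 1: f ≡ 0 at y ∈ {2, 3}; g ≡ 0 at y ∈ ∅; common: ∅.
  x = 2: f ≡ 0 at y ∈ {2, 3}; g ≡ 0 at y ∈ ∅; common: ∅.
  x = 3: f ≡ 0 at y ∈ {0, 5}; g ≡ 0 at y ∈ ∅; common: ∅.
  x = 4: f ≡ 0 at y ∈ ∅; g ≡ 0 at y ∈ {2}; common: ∅.
  x = 5: f ≡ 0 at y ∈ ∅; g ≡ 0 at y ∈ ∅; common: ∅.
  x = 6: f ≡ 0 at y ∈ ∅; g ≡ 0 at y ∈ ∅; common: ∅.
Collecting: common zeros = ∅, so the count is 0.
Comparison with the Bézout bound: 0 ≤ 4 = deg(f)·deg(g), as expected for curves with no common component (the affine F_7-count falls short of the bound because intersections may lie at infinity, over extension fields, or carry multiplicity).
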